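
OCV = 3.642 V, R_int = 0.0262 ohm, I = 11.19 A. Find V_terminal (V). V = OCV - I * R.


V = OCV - I*R = 3.642 - 11.19 * 0.0262 = 3.349 V

3.349 V


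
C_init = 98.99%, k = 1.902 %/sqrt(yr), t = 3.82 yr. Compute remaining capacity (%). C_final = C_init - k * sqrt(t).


sqrt(t) = sqrt(3.82) = 1.9545
C_final = 98.99 - 1.902 * 1.9545 = 95.27%

95.27%


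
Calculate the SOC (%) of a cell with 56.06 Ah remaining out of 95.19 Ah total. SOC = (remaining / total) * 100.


SOC = (remaining / total) * 100 = (56.06 / 95.19) * 100 = 58.89%

58.89%


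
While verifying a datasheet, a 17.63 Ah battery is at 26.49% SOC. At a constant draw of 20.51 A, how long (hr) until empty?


Step 1: remaining = SOC/100 * C_total = 26.49/100 * 17.63 = 4.6702 Ah
Step 2: t = remaining / I = 4.6702 / 20.51 = 0.2277 hr

0.2277 hr


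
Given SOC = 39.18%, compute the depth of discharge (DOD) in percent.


Complement of SOC: DOD = 100% - 39.18% = 60.82%

60.82%


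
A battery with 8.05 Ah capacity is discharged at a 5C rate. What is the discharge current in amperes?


I = C_rate * capacity = 5 * 8.05 = 40.25 A

40.25 A


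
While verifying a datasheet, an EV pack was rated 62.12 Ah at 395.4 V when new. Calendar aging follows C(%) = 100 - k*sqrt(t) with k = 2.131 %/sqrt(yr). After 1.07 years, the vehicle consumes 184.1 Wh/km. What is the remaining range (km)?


Step 1: capacity retention = 100 - 2.131 * sqrt(1.07) = 100 - 2.131 * 1.0344 = 97.796%
Step 2: C_now = 62.12 * 97.796/100 = 60.751 Ah
Step 3: E_pack = V * C_now = 395.4 * 60.751 = 24021 Wh
Step 4: range = E_pack / consumption = 24021 / 184.1 = 130.5 km

130.5 km


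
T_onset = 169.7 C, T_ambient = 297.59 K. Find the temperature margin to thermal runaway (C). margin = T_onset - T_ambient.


Convert: T_ambient = 297.59 K = 24.44 C
margin = 169.7 - 24.44 = 145.26 C

145.26 C


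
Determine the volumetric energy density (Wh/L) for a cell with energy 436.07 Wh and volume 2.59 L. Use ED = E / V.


ED = E / V = 436.07 / 2.59 = 168.4 Wh/L

168.4 Wh/L


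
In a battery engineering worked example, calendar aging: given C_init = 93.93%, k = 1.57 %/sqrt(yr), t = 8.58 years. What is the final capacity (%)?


sqrt(t) = sqrt(8.58) = 2.9292
C_final = 93.93 - 1.57 * 2.9292 = 89.33%

89.33%


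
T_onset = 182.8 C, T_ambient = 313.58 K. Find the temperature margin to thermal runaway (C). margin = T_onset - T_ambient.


Convert: T_ambient = 313.58 K = 40.43 C
margin = 182.8 - 40.43 = 142.37 C

142.37 C


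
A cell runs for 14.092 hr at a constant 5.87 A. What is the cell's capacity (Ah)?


C = I * t = 5.87 * 14.092 = 82.72 Ah

82.72 Ah


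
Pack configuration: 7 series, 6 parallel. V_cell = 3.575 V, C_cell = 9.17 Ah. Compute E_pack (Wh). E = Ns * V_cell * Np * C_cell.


E = Ns * Vcell * Np * Ccell = 7 * 3.575 * 6 * 9.17 = 1377 Wh

1377 Wh


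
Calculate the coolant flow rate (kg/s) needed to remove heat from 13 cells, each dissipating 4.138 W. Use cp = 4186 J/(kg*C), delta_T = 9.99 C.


Q_total = 13 * 4.138 = 53.794 W
m_dot = Q_total / (cp * dT) = 53.794 / (4186 * 9.99) = 0.001286 kg/s

0.001286 kg/s


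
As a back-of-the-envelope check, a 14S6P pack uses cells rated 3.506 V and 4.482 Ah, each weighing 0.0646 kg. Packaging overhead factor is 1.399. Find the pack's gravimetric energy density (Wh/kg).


Step 1: V_pack = 14 * 3.506 = 49.084 V
Step 2: C_pack = 6 * 4.482 = 26.892 Ah
Step 3: E_pack = V_pack * C_pack = 49.084 * 26.892 = 1320 Wh
Step 4: m_pack = 14 * 6 * 0.0646 * 1.399 = 7.5915 kg
Step 5: ED = E_pack / m_pack = 1320 / 7.5915 = 173.9 Wh/kg

173.9 Wh/kg


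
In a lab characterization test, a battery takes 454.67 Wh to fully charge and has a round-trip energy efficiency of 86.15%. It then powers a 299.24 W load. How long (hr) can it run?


Step 1: E_discharge = eta/100 * E_charge = 86.15/100 * 454.67 = 391.7 Wh
Step 2: t = E_discharge / P = 391.7 / 299.24 = 1.309 hr

1.309 hr


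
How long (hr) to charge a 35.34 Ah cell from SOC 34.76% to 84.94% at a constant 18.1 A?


Step 1: dSOC = 84.94% - 34.76% = 50.18%
Step 2: delta_Ah = 35.34 * 50.18 / 100 = 17.734 Ah
Step 3: t = 17.734 / 18.1 = 0.9798 hr

0.9798 hr


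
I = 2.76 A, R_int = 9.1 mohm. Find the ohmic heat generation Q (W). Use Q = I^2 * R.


Convert: R = 9.1 mohm = 0.0091 ohm
Q = I^2 * R = 2.76^2 * 0.0091 = 0.06932 W

0.06932 W


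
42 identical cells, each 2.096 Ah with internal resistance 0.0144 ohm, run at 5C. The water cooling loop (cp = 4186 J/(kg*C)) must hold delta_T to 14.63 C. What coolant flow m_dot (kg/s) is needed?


Step 1: I = 5 * 2.096 = 10.48 A
Step 2: Q_cell = I^2 * R = 10.48^2 * 0.0144 = 1.5816 W
Step 3: Q_total = 42 * 1.5816 = 66.427 W
Step 4: m_dot = Q_total / (cp * dT) = 66.427 / (4186 * 14.63) = 0.001085 kg/s

0.001085 kg/s


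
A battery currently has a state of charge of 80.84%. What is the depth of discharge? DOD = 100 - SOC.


Complement of SOC: DOD = 100% - 80.84% = 19.16%

19.16%


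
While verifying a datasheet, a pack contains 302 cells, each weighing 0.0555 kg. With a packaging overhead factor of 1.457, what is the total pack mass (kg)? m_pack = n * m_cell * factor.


Cell mass sum = 302 * 0.0555 = 16.761 kg
With overhead 1.457: m_pack = 16.761 * 1.457 = 24.42 kg

24.42 kg


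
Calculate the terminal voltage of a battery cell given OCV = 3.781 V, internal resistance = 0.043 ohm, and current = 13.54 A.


IR drop = 13.54 * 0.043 = 0.58222 V
V = 3.781 - 0.58222 = 3.199 V

3.199 V


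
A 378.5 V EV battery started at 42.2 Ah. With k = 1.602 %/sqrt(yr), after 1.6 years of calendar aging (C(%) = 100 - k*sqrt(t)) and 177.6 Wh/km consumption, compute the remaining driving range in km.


Step 1: capacity retention = 100 - 1.602 * sqrt(1.6) = 100 - 1.602 * 1.2649 = 97.974%
Step 2: C_now = 42.2 * 97.974/100 = 41.345 Ah
Step 3: E_pack = V * C_now = 378.5 * 41.345 = 15649 Wh
Step 4: range = E_pack / consumption = 15649 / 177.6 = 88.11 km

88.11 km


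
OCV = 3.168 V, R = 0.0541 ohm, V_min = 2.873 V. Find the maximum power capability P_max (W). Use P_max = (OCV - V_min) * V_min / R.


dV = OCV - V_min = 0.295 V (so I_max = dV / R)
P_max = dV * V_min / R = 0.295 * 2.873 / 0.0541 = 15.67 W

15.67 W


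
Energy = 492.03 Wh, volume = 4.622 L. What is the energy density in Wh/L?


Volumetric ED = 492.03 Wh / 4.622 L = 106.5 Wh/L

106.5 Wh/L


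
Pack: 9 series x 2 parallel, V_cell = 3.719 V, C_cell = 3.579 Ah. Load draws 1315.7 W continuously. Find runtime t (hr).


Step 1: E_pack = Ns * V_cell * Np * C_cell = 9 * 3.719 * 2 * 3.579 = 239.59 Wh
Step 2: t = E_pack / P = 239.59 / 1315.7 = 0.1821 hr

0.1821 hr


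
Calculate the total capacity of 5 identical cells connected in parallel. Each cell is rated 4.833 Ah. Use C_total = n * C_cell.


Parallel capacities add: 5 * 4.833 Ah = 24.165 Ah

24.165 Ah


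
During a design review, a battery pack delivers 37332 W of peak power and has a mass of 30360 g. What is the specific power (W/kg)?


Convert: m = 30360 g = 30.36 kg
Specific power = 37332 W / 30.36 kg = 1230 W/kg

1230 W/kg


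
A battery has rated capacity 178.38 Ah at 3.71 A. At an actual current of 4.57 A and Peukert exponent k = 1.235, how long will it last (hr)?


Step 1: t_rated = C / I_rated = 178.38 / 3.71 = 48.081 hr
Step 2: ratio = 3.71 / 4.57 = 0.81182
Step 3: ratio^k = 0.81182^1.235 = 0.77301
Step 4: t = t_rated * ratio^k = 48.081 * 0.77301 = 37.17 hr

37.17 hr


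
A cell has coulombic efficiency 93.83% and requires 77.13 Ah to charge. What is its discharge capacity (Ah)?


Q_dis = eta/100 * Q_chg = 93.83/100 * 77.13 = 72.37 Ah

72.37 Ah


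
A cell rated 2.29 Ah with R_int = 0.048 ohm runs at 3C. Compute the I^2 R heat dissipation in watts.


Step 1: I = C_rate * capacity = 3 * 2.29 = 6.87 A
Step 2: Q = I^2 * R = 6.87^2 * 0.048 = 47.197 * 0.048 = 2.265 W

2.265 W


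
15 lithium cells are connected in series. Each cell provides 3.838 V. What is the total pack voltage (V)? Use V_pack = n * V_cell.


Series voltages add: 15 * 3.838 V = 57.57 V

57.57 V


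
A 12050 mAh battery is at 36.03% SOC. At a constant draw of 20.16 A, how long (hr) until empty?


Convert: C_total = 12050 mAh = 12.05 Ah
Step 1: remaining = SOC/100 * C_total = 36.03/100 * 12.05 = 4.3416 Ah
Step 2: t = remaining / I = 4.3416 / 20.16 = 0.2154 hr

0.2154 hr


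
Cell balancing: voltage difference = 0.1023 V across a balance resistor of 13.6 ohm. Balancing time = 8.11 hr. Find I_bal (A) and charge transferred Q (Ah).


First, Ohm's law: I_bal = 0.1023 V / 13.6 ohm = 0.0075221 A
Then Q = I * t = 0.0075221 A * 8.11 hr = 0.06100 Ah

I=0.0075221 A, Q=0.06100 Ah


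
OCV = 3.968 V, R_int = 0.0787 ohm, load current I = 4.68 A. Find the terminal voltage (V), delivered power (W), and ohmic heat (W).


Step 1: V_terminal = OCV - I*R = 3.968 - 4.68 * 0.0787 = 3.5997 V
Step 2: P_out = V_terminal * I = 3.5997 * 4.68 = 16.85 W
Step 3: Q = I^2 * R = 4.68^2 * 0.0787 = 1.724 W

V=3.5997 V, P=16.85 W, Q=1.724 W


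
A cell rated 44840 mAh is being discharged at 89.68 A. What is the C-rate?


Convert: capacity = 44840 mAh = 44.84 Ah
Rearranging: C_rate = 89.68 / 44.84 = 2C

2C


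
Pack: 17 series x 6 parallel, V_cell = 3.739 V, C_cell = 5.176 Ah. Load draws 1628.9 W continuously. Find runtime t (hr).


Step 1: E_pack = Ns * V_cell * Np * C_cell = 17 * 3.739 * 6 * 5.176 = 1974 Wh
Step 2: t = E_pack / P = 1974 / 1628.9 = 1.212 hr

1.212 hr


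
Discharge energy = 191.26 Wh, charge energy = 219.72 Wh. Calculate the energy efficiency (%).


Round-trip efficiency = 191.26/219.72 * 100% = 87.05%

87.05%


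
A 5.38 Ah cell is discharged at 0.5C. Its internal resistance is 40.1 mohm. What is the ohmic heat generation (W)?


Convert: R = 40.1 mohm = 0.0401 ohm
Step 1: I = C_rate * capacity = 0.5 * 5.38 = 2.69 A
Step 2: Q = I^2 * R = 2.69^2 * 0.0401 = 7.2361 * 0.0401 = 0.2902 W

0.2902 W


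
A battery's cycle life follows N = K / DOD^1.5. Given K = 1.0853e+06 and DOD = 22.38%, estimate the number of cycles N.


DOD^1.5 = 105.87
N = K / DOD^1.5 = 1.0853e+06 / 105.87 = 10250

10250 cycles


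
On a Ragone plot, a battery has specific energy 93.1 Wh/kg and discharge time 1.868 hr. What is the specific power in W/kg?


P_specific = E / t = 93.1 / 1.868 = 49.84 W/kg

49.84 W/kg


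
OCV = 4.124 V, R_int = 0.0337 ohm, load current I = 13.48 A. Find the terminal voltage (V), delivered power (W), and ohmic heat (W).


Step 1: V_terminal = OCV - I*R = 4.124 - 13.48 * 0.0337 = 3.6697 V
Step 2: P_out = V_terminal * I = 3.6697 * 13.48 = 49.47 W
Step 3: Q = I^2 * R = 13.48^2 * 0.0337 = 6.124 W

V=3.6697 V, P=49.47 W, Q=6.124 W


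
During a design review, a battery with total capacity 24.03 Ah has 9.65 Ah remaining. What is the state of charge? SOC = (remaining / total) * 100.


SOC% = 9.65 / 24.03 * 100 = 40.16%

40.16%


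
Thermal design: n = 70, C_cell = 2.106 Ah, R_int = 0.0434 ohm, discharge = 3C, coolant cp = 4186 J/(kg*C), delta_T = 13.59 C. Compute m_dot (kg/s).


Step 1: I = 3 * 2.106 = 6.318 A
Step 2: Q_cell = I^2 * R = 6.318^2 * 0.0434 = 1.7324 W
Step 3: Q_total = 70 * 1.7324 = 121.27 W
Step 4: m_dot = Q_total / (cp * dT) = 121.27 / (4186 * 13.59) = 0.002132 kg/s

0.002132 kg/s


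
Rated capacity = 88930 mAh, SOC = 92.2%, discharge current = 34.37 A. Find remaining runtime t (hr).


Convert: C_total = 88930 mAh = 88.93 Ah
Step 1: remaining = SOC/100 * C_total = 92.2/100 * 88.93 = 81.993 Ah
Step 2: t = remaining / I = 81.993 / 34.37 = 2.386 hr

2.386 hr


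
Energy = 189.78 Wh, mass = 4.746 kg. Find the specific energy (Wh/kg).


ED = E / m = 189.78 / 4.746 = 39.99 Wh/kg

39.99 Wh/kg


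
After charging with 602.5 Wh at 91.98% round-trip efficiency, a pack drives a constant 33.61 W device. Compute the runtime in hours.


Step 1: E_discharge = eta/100 * E_charge = 91.98/100 * 602.5 = 554.18 Wh
Step 2: t = E_discharge / P = 554.18 / 33.61 = 16.49 hr

16.49 hr


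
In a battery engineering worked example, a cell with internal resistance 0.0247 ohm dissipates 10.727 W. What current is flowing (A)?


I = sqrt(Q / R) = sqrt(10.727 / 0.0247) = sqrt(434.29) = 20.84 A

20.84 A


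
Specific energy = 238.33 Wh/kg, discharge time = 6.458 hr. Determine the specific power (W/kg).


Specific power = 238.33 Wh/kg / 6.458 hr = 36.90 W/kg

36.90 W/kg


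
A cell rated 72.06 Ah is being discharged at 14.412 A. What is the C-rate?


C_rate = I / capacity = 14.412 / 72.06 = 0.2C

0.2C


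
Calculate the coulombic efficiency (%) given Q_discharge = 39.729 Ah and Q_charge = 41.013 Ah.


eta_c = Q_dis / Q_chg * 100 = 39.729 / 41.013 * 100 = 96.87%

96.87%


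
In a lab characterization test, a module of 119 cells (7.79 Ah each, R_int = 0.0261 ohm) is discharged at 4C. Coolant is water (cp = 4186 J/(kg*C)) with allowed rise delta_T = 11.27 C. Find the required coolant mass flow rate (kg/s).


Step 1: I = 4 * 7.79 = 31.16 A
Step 2: Q_cell = I^2 * R = 31.16^2 * 0.0261 = 25.342 W
Step 3: Q_total = 119 * 25.342 = 3015.7 W
Step 4: m_dot = Q_total / (cp * dT) = 3015.7 / (4186 * 11.27) = 0.06392 kg/s

0.06392 kg/s


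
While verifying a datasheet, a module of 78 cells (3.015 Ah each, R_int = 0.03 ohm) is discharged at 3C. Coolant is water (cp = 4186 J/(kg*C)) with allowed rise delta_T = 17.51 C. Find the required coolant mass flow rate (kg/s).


Step 1: I = 3 * 3.015 = 9.045 A
Step 2: Q_cell = I^2 * R = 9.045^2 * 0.03 = 2.4544 W
Step 3: Q_total = 78 * 2.4544 = 191.44 W
Step 4: m_dot = Q_total / (cp * dT) = 191.44 / (4186 * 17.51) = 0.002612 kg/s

0.002612 kg/s


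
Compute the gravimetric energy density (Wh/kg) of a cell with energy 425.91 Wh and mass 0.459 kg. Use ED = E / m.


ED = E / m = 425.91 / 0.459 = 927.9 Wh/kg

927.9 Wh/kg


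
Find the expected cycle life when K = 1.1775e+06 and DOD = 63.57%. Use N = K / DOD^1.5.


DOD^1.5 = 506.85
N = K / DOD^1.5 = 1.1775e+06 / 506.85 = 2323

2323 cycles


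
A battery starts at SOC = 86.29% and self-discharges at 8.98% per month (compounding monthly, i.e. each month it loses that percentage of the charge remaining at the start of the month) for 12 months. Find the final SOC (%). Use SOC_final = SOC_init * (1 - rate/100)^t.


decay = (1 - 8.98/100)^12 = 0.32333
SOC_final = 86.29 * 0.32333 = 27.90%

27.90%


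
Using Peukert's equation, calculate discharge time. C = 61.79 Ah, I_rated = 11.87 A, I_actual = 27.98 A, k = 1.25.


t_rated = C / I_rated = 61.79 / 11.87 = 5.2056 hr
(I_rated/I)^k = (0.42423)^1.25 = 0.34237
t = t_rated * (I_rated/I)^k = 5.2056 * 0.34237 = 1.782 hr

1.782 hr


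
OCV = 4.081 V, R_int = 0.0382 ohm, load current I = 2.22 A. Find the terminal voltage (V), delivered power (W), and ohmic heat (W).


Step 1: V_terminal = OCV - I*R = 4.081 - 2.22 * 0.0382 = 3.9962 V
Step 2: P_out = V_terminal * I = 3.9962 * 2.22 = 8.872 W
Step 3: Q = I^2 * R = 2.22^2 * 0.0382 = 0.1883 W

V=3.9962 V, P=8.872 W, Q=0.1883 W


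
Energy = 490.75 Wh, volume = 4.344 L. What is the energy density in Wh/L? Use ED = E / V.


Volumetric ED = 490.75 Wh / 4.344 L = 113.0 Wh/L

113.0 Wh/L


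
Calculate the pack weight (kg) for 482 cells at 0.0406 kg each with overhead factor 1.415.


Cell mass sum = 482 * 0.0406 = 19.569 kg
With overhead 1.415: m_pack = 19.569 * 1.415 = 27.69 kg

27.69 kg


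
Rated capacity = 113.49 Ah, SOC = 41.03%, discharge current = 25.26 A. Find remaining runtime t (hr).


Step 1: remaining = SOC/100 * C_total = 41.03/100 * 113.49 = 46.565 Ah
Step 2: t = remaining / I = 46.565 / 25.26 = 1.843 hr

1.843 hr


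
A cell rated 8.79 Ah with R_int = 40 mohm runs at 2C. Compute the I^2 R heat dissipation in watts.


Convert: R = 40 mohm = 0.04 ohm
Step 1: I = C_rate * capacity = 2 * 8.79 = 17.58 A
Step 2: Q = I^2 * R = 17.58^2 * 0.04 = 309.06 * 0.04 = 12.36 W

12.36 W


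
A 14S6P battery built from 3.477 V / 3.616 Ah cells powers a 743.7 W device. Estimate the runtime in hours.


Step 1: E_pack = Ns * V_cell * Np * C_cell = 14 * 3.477 * 6 * 3.616 = 1056.1 Wh
Step 2: t = E_pack / P = 1056.1 / 743.7 = 1.420 hr

1.420 hr


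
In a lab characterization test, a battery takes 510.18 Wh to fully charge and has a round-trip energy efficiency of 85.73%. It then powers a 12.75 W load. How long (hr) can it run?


Step 1: E_discharge = eta/100 * E_charge = 85.73/100 * 510.18 = 437.38 Wh
Step 2: t = E_discharge / P = 437.38 / 12.75 = 34.30 hr

34.30 hr


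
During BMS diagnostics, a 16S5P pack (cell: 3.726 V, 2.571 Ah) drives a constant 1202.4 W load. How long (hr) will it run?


Step 1: E_pack = Ns * V_cell * Np * C_cell = 16 * 3.726 * 5 * 2.571 = 766.36 Wh
Step 2: t = E_pack / P = 766.36 / 1202.4 = 0.6374 hr

0.6374 hr


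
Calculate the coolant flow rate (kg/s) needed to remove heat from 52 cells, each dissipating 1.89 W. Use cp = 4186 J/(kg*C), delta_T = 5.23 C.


Q_total = 52 * 1.89 = 98.28 W
m_dot = Q_total / (cp * dT) = 98.28 / (4186 * 5.23) = 0.004489 kg/s

0.004489 kg/s


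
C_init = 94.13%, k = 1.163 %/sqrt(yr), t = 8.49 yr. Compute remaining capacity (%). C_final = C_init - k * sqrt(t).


Step 1: sqrt(8.49 yr) = 2.9138
Step 2: drop = 1.163 * 2.9138 = 3.3887
Step 3: C_final = 94.13 - 3.3887 = 90.74%

90.74%


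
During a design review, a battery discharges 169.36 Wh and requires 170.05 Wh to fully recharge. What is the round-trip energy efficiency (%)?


Round-trip efficiency = 169.36/170.05 * 100% = 99.59%

99.59%


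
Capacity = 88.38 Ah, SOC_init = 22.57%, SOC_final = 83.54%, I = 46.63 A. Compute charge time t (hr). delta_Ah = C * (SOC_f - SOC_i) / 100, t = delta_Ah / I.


delta_Ah = 88.38 * (83.54 - 22.57) / 100 = 53.885 Ah
t = delta_Ah / I = 53.885 / 46.63 = 1.156 hr

1.156 hr


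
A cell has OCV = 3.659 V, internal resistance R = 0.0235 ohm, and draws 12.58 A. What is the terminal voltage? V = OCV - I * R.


V = OCV - I*R = 3.659 - 12.58 * 0.0235 = 3.363 V

3.363 V


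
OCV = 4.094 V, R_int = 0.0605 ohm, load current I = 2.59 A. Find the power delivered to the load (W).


Step 1: V_terminal = OCV - I*R = 4.094 - 2.59 * 0.0605 = 3.9373 V
Step 2: P_out = V_terminal * I = 3.9373 * 2.59 = 10.20 W

10.20 W


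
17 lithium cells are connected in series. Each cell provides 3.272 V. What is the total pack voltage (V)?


Series voltages add: 17 * 3.272 V = 55.624 V

55.624 V


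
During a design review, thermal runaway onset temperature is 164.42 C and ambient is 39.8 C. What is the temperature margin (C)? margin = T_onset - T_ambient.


Safety margin = 164.42 C - 39.8 C = 124.62 C

124.62 C


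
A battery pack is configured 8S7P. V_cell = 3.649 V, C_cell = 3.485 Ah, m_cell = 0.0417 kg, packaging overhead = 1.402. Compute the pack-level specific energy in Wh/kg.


Step 1: V_pack = 8 * 3.649 = 29.192 V
Step 2: C_pack = 7 * 3.485 = 24.395 Ah
Step 3: E_pack = V_pack * C_pack = 29.192 * 24.395 = 712.14 Wh
Step 4: m_pack = 8 * 7 * 0.0417 * 1.402 = 3.274 kg
Step 5: ED = E_pack / m_pack = 712.14 / 3.274 = 217.5 Wh/kg

217.5 Wh/kg


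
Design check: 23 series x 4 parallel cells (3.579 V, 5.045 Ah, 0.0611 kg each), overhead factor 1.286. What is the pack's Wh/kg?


Step 1: V_pack = 23 * 3.579 = 82.317 V
Step 2: C_pack = 4 * 5.045 = 20.18 Ah
Step 3: E_pack = V_pack * C_pack = 82.317 * 20.18 = 1661.2 Wh
Step 4: m_pack = 23 * 4 * 0.0611 * 1.286 = 7.2289 kg
Step 5: ED = E_pack / m_pack = 1661.2 / 7.2289 = 229.8 Wh/kg

229.8 Wh/kg


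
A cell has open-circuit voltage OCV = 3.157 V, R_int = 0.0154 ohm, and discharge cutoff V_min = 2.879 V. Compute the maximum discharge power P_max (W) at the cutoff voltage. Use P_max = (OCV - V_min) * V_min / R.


P_max = (OCV - V_min) * V_min / R = (3.157 - 2.879) * 2.879 / 0.0154 = 0.278 * 2.879 / 0.0154 = 51.97 W

51.97 W


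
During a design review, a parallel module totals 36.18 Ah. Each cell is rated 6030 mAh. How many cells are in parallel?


Convert: C_cell = 6030 mAh = 6.03 Ah
n = C_total / C_cell = 36.18 / 6.03 = 6

6


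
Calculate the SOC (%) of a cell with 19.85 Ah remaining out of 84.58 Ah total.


SOC% = 19.85 / 84.58 * 100 = 23.47%

23.47%


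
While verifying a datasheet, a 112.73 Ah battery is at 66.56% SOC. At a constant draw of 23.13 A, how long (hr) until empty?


Step 1: remaining = SOC/100 * C_total = 66.56/100 * 112.73 = 75.033 Ah
Step 2: t = remaining / I = 75.033 / 23.13 = 3.244 hr

3.244 hr


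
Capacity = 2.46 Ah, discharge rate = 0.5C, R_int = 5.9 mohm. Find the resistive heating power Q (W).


Convert: R = 5.9 mohm = 0.0059 ohm
Step 1: I = C_rate * capacity = 0.5 * 2.46 = 1.23 A
Step 2: Q = I^2 * R = 1.23^2 * 0.0059 = 1.5129 * 0.0059 = 0.008926 W

0.008926 W


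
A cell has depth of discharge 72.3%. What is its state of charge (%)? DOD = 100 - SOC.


SOC = 100 - DOD = 100 - 72.3 = 27.7%

27.7%


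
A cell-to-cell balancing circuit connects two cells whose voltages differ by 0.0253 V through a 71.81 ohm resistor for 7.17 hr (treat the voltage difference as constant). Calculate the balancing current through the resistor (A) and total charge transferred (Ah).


First, Ohm's law: I_bal = 0.0253 V / 71.81 ohm = 3.5232e-04 A
Then Q = I * t = 3.5232e-04 A * 7.17 hr = 0.002526 Ah

I=3.5232e-04 A, Q=0.002526 Ah


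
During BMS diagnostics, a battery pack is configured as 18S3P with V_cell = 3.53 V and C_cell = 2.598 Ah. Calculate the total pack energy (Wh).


E = Ns * Vcell * Np * Ccell = 18 * 3.53 * 3 * 2.598 = 495.2 Wh

495.2 Wh


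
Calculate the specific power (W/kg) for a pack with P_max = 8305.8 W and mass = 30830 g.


Convert: m = 30830 g = 30.83 kg
SP = P / m = 8305.8 / 30.83 = 269.4 W/kg

269.4 W/kg


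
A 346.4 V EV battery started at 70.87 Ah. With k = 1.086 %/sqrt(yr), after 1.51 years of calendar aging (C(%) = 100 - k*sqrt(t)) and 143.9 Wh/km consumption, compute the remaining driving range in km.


Step 1: capacity retention = 100 - 1.086 * sqrt(1.51) = 100 - 1.086 * 1.2288 = 98.666%
Step 2: C_now = 70.87 * 98.666/100 = 69.925 Ah
Step 3: E_pack = V * C_now = 346.4 * 69.925 = 24222 Wh
Step 4: range = E_pack / consumption = 24222 / 143.9 = 168.3 km

168.3 km


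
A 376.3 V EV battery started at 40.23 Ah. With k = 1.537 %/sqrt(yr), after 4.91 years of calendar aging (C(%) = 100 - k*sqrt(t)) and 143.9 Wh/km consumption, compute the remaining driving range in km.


Step 1: capacity retention = 100 - 1.537 * sqrt(4.91) = 100 - 1.537 * 2.2159 = 96.594%
Step 2: C_now = 40.23 * 96.594/100 = 38.86 Ah
Step 3: E_pack = V * C_now = 376.3 * 38.86 = 14623 Wh
Step 4: range = E_pack / consumption = 14623 / 143.9 = 101.6 km

101.6 km


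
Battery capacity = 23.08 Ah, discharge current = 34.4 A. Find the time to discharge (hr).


Runtime = 23.08 Ah / 34.4 A = 0.6709 hr

0.6709 hr


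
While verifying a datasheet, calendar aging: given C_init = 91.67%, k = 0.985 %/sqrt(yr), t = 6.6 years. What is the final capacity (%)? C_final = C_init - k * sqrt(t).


sqrt(t) = sqrt(6.6) = 2.569
C_final = 91.67 - 0.985 * 2.569 = 89.14%

89.14%


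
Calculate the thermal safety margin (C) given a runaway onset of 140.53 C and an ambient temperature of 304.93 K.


Convert: T_ambient = 304.93 K = 31.78 C
margin = 140.53 - 31.78 = 108.75 C

108.75 C


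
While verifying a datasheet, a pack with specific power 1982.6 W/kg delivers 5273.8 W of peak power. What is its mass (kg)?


m = P / SP = 5273.8 / 1982.6 = 2.660 kg

2.660 kg


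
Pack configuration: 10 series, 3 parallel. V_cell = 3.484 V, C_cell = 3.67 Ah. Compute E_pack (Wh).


E = Ns * Vcell * Np * Ccell = 10 * 3.484 * 3 * 3.67 = 383.6 Wh

383.6 Wh


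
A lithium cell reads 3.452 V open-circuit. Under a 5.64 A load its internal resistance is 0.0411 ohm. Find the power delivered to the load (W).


Step 1: V_terminal = OCV - I*R = 3.452 - 5.64 * 0.0411 = 3.2202 V
Step 2: P_out = V_terminal * I = 3.2202 * 5.64 = 18.16 W

18.16 W


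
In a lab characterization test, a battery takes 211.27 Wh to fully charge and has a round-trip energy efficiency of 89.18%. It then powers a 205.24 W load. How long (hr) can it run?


Step 1: E_discharge = eta/100 * E_charge = 89.18/100 * 211.27 = 188.41 Wh
Step 2: t = E_discharge / P = 188.41 / 205.24 = 0.9180 hr

0.9180 hr


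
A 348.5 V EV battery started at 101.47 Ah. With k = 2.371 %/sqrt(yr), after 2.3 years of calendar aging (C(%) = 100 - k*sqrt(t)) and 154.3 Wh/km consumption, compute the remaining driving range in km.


Step 1: capacity retention = 100 - 2.371 * sqrt(2.3) = 100 - 2.371 * 1.5166 = 96.404%
Step 2: C_now = 101.47 * 96.404/100 = 97.821 Ah
Step 3: E_pack = V * C_now = 348.5 * 97.821 = 34091 Wh
Step 4: range = E_pack / consumption = 34091 / 154.3 = 220.9 km

220.9 km


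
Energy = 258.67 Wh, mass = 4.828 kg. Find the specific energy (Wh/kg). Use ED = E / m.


Specific energy = 258.67 Wh / 4.828 kg = 53.58 Wh/kg

53.58 Wh/kg


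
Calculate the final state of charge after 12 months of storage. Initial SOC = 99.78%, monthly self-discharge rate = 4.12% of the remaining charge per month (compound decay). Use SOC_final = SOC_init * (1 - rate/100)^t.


Monthly retention factor = 1 - 4.12/100 = 0.9588
Over 12 months: factor^12 = 0.60358
SOC_final = 99.78 * 0.60358 = 60.23%

60.23%


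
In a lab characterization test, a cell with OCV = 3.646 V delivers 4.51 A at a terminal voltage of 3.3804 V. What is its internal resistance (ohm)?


R = (OCV - V) / I = (3.646 - 3.3804) / 4.51 = 0.05889 ohm

0.05889 ohm


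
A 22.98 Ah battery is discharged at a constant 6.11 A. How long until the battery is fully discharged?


Runtime = 22.98 Ah / 6.11 A = 3.761 hr

3.761 hr


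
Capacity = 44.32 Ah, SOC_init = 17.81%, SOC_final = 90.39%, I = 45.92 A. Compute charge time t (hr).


Step 1: dSOC = 90.39% - 17.81% = 72.58%
Step 2: delta_Ah = 44.32 * 72.58 / 100 = 32.167 Ah
Step 3: t = 32.167 / 45.92 = 0.7005 hr

0.7005 hr


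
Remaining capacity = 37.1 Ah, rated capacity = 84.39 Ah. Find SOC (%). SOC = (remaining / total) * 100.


SOC% = 37.1 / 84.39 * 100 = 43.96%

43.96%


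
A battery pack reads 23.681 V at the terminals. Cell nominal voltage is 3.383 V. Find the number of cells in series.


n = V_pack / V_cell = 23.681 / 3.383 = 7

7


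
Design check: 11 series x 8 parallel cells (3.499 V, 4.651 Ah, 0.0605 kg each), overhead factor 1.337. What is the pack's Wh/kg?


Step 1: V_pack = 11 * 3.499 = 38.489 V
Step 2: C_pack = 8 * 4.651 = 37.208 Ah
Step 3: E_pack = V_pack * C_pack = 38.489 * 37.208 = 1432.1 Wh
Step 4: m_pack = 11 * 8 * 0.0605 * 1.337 = 7.1182 kg
Step 5: ED = E_pack / m_pack = 1432.1 / 7.1182 = 201.2 Wh/kg

201.2 Wh/kg


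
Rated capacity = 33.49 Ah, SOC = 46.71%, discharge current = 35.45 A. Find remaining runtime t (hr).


Step 1: remaining = SOC/100 * C_total = 46.71/100 * 33.49 = 15.643 Ah
Step 2: t = remaining / I = 15.643 / 35.45 = 0.4413 hr

0.4413 hr


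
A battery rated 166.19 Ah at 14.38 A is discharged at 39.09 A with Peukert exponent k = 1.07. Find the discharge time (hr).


t_rated = C / I_rated = 166.19 / 14.38 = 11.557 hr
(I_rated/I)^k = (0.36787)^1.07 = 0.343
t = t_rated * (I_rated/I)^k = 11.557 * 0.343 = 3.964 hr

3.964 hr


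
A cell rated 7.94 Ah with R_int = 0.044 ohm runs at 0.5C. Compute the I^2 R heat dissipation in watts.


Step 1: I = C_rate * capacity = 0.5 * 7.94 = 3.97 A
Step 2: Q = I^2 * R = 3.97^2 * 0.044 = 15.761 * 0.044 = 0.6935 W

0.6935 W


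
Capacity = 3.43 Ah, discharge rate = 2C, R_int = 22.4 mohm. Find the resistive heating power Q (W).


Convert: R = 22.4 mohm = 0.0224 ohm
Step 1: I = C_rate * capacity = 2 * 3.43 = 6.86 A
Step 2: Q = I^2 * R = 6.86^2 * 0.0224 = 47.06 * 0.0224 = 1.054 W

1.054 W


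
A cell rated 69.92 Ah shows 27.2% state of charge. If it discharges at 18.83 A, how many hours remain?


Step 1: remaining = SOC/100 * C_total = 27.2/100 * 69.92 = 19.018 Ah
Step 2: t = remaining / I = 19.018 / 18.83 = 1.010 hr

1.010 hr


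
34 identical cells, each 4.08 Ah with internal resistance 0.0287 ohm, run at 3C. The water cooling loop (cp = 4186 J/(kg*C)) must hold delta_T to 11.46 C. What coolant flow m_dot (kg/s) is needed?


Step 1: I = 3 * 4.08 = 12.24 A
Step 2: Q_cell = I^2 * R = 12.24^2 * 0.0287 = 4.2998 W
Step 3: Q_total = 34 * 4.2998 = 146.19 W
Step 4: m_dot = Q_total / (cp * dT) = 146.19 / (4186 * 11.46) = 0.003047 kg/s

0.003047 kg/s


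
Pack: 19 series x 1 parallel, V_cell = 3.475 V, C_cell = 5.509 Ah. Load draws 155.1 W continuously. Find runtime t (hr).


Step 1: E_pack = Ns * V_cell * Np * C_cell = 19 * 3.475 * 1 * 5.509 = 363.73 Wh
Step 2: t = E_pack / P = 363.73 / 155.1 = 2.345 hr

2.345 hr


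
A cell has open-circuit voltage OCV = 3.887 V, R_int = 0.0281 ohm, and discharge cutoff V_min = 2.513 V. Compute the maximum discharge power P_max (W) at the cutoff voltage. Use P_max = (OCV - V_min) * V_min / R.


P_max = (OCV - V_min) * V_min / R = (3.887 - 2.513) * 2.513 / 0.0281 = 1.374 * 2.513 / 0.0281 = 122.9 W

122.9 W


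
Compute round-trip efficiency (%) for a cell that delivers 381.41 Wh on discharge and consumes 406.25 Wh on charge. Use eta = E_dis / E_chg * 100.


eta_e = E_dis / E_chg * 100 = 381.41 / 406.25 * 100 = 93.89%

93.89%


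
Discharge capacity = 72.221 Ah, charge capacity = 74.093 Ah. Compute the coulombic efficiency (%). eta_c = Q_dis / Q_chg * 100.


Coulombic efficiency = 72.221/74.093 * 100% = 97.47%

97.47%


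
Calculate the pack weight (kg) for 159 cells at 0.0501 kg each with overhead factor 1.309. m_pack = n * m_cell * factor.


Cell mass sum = 159 * 0.0501 = 7.9659 kg
With overhead 1.309: m_pack = 7.9659 * 1.309 = 10.43 kg

10.43 kg


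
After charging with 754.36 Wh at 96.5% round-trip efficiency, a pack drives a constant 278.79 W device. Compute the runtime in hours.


Step 1: E_discharge = eta/100 * E_charge = 96.5/100 * 754.36 = 727.96 Wh
Step 2: t = E_discharge / P = 727.96 / 278.79 = 2.611 hr

2.611 hr


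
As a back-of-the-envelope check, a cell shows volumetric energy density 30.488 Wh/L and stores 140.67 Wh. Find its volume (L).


V = E / ED = 140.67 / 30.488 = 4.614 L

4.614 L


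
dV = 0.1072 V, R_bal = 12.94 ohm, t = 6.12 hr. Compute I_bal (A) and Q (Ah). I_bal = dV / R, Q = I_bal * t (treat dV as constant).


First, Ohm's law: I_bal = 0.1072 V / 12.94 ohm = 0.0082844 A
Then Q = I * t = 0.0082844 A * 6.12 hr = 0.05070 Ah

I=0.0082844 A, Q=0.05070 Ah


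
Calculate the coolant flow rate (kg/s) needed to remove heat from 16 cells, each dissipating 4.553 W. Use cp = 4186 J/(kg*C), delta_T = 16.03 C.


Q_total = 16 * 4.553 = 72.848 W
m_dot = Q_total / (cp * dT) = 72.848 / (4186 * 16.03) = 0.001086 kg/s

0.001086 kg/s


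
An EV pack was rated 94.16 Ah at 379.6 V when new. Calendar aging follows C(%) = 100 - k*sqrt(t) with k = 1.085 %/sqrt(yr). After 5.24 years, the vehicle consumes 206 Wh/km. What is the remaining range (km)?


Step 1: capacity retention = 100 - 1.085 * sqrt(5.24) = 100 - 1.085 * 2.2891 = 97.516%
Step 2: C_now = 94.16 * 97.516/100 = 91.821 Ah
Step 3: E_pack = V * C_now = 379.6 * 91.821 = 34855 Wh
Step 4: range = E_pack / consumption = 34855 / 206 = 169.2 km

169.2 km


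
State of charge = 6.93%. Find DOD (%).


DOD = 100 - SOC = 100 - 6.93 = 93.07%

93.07%


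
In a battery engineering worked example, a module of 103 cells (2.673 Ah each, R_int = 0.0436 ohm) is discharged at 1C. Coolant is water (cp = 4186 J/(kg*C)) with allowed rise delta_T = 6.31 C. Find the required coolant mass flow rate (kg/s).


Step 1: I = 1 * 2.673 = 2.673 A
Step 2: Q_cell = I^2 * R = 2.673^2 * 0.0436 = 0.31152 W
Step 3: Q_total = 103 * 0.31152 = 32.087 W
Step 4: m_dot = Q_total / (cp * dT) = 32.087 / (4186 * 6.31) = 0.001215 kg/s

0.001215 kg/s


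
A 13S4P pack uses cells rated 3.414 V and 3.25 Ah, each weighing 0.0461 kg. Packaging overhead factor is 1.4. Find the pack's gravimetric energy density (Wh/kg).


Step 1: V_pack = 13 * 3.414 = 44.382 V
Step 2: C_pack = 4 * 3.25 = 13 Ah
Step 3: E_pack = V_pack * C_pack = 44.382 * 13 = 576.97 Wh
Step 4: m_pack = 13 * 4 * 0.0461 * 1.4 = 3.3561 kg
Step 5: ED = E_pack / m_pack = 576.97 / 3.3561 = 171.9 Wh/kg

171.9 Wh/kg


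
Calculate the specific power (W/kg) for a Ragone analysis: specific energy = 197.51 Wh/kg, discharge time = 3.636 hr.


P_specific = E / t = 197.51 / 3.636 = 54.32 W/kg

54.32 W/kg


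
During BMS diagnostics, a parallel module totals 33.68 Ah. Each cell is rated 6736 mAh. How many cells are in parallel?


Convert: C_cell = 6736 mAh = 6.736 Ah
n = C_total / C_cell = 33.68 / 6.736 = 5

5


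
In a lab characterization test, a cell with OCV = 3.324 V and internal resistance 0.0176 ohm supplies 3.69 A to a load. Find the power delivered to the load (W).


Step 1: V_terminal = OCV - I*R = 3.324 - 3.69 * 0.0176 = 3.2591 V
Step 2: P_out = V_terminal * I = 3.2591 * 3.69 = 12.03 W

12.03 W


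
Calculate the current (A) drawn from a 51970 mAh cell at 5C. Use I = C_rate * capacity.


Convert: capacity = 51970 mAh = 51.97 Ah
At 5C: I = 5 * 51.97 Ah = 259.85 A

259.85 A


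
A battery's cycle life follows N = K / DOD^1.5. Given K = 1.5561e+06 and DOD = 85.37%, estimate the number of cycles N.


Step 1: DOD^1.5 = 85.37^1.5 = 788.78
Step 2: N = 1.5561e+06 / 788.78 = 1973 cycles

1973 cycles


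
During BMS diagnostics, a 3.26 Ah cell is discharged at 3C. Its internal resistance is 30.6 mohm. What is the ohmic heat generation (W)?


Convert: R = 30.6 mohm = 0.0306 ohm
Step 1: I = C_rate * capacity = 3 * 3.26 = 9.78 A
Step 2: Q = I^2 * R = 9.78^2 * 0.0306 = 95.648 * 0.0306 = 2.927 W

2.927 W


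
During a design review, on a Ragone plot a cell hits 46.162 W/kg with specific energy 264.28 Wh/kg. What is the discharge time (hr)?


t = E / P = 264.28 / 46.162 = 5.725 hr

5.725 hr


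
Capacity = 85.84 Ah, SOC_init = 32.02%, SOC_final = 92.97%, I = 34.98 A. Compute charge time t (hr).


Step 1: dSOC = 92.97% - 32.02% = 60.95%
Step 2: delta_Ah = 85.84 * 60.95 / 100 = 52.319 Ah
Step 3: t = 52.319 / 34.98 = 1.496 hr

1.496 hr


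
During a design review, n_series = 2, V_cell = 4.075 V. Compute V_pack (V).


V_pack = n * V_cell = 2 * 4.075 = 8.15 V

8.15 V


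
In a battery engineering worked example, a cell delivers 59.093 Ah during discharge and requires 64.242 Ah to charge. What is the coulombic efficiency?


Coulombic efficiency = 59.093/64.242 * 100% = 91.98%

91.98%


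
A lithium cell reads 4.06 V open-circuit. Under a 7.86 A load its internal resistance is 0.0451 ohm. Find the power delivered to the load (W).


Step 1: V_terminal = OCV - I*R = 4.06 - 7.86 * 0.0451 = 3.7055 V
Step 2: P_out = V_terminal * I = 3.7055 * 7.86 = 29.13 W

29.13 W


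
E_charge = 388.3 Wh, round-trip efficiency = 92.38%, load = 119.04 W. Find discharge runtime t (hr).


Step 1: E_discharge = eta/100 * E_charge = 92.38/100 * 388.3 = 358.71 Wh
Step 2: t = E_discharge / P = 358.71 / 119.04 = 3.013 hr

3.013 hr


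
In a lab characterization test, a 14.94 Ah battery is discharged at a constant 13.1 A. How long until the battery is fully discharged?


t = capacity / current = 14.94 / 13.1 = 1.140 hr

1.140 hr


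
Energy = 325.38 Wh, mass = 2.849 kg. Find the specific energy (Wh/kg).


Specific energy = 325.38 Wh / 2.849 kg = 114.2 Wh/kg

114.2 Wh/kg


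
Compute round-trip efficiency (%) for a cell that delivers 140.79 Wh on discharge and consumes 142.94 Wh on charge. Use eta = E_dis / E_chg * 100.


Round-trip efficiency = 140.79/142.94 * 100% = 98.50%

98.50%


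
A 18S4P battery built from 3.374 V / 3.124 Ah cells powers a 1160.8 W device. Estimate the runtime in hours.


Step 1: E_pack = Ns * V_cell * Np * C_cell = 18 * 3.374 * 4 * 3.124 = 758.91 Wh
Step 2: t = E_pack / P = 758.91 / 1160.8 = 0.6538 hr

0.6538 hr


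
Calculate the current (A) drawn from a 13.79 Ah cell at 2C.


I = C_rate * capacity = 2 * 13.79 = 27.58 A

27.58 A


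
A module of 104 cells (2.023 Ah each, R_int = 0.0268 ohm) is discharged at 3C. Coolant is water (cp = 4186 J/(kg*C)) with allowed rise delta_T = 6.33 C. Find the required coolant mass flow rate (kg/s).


Step 1: I = 3 * 2.023 = 6.069 A
Step 2: Q_cell = I^2 * R = 6.069^2 * 0.0268 = 0.98712 W
Step 3: Q_total = 104 * 0.98712 = 102.66 W
Step 4: m_dot = Q_total / (cp * dT) = 102.66 / (4186 * 6.33) = 0.003874 kg/s

0.003874 kg/s


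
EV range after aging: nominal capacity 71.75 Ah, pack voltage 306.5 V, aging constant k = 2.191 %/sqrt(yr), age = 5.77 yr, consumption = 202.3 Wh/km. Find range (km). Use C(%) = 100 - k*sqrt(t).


Step 1: capacity retention = 100 - 2.191 * sqrt(5.77) = 100 - 2.191 * 2.4021 = 94.737%
Step 2: C_now = 71.75 * 94.737/100 = 67.974 Ah
Step 3: E_pack = V * C_now = 306.5 * 67.974 = 20834 Wh
Step 4: range = E_pack / consumption = 20834 / 202.3 = 103.0 km

103.0 km


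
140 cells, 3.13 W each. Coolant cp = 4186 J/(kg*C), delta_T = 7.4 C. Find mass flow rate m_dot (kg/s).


Q_total = 140 * 3.13 = 438.2 W
m_dot = Q_total / (cp * dT) = 438.2 / (4186 * 7.4) = 0.01415 kg/s

0.01415 kg/s


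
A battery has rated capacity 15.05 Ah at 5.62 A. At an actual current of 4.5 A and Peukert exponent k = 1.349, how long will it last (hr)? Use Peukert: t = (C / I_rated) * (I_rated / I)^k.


Step 1: t_rated = C / I_rated = 15.05 / 5.62 = 2.6779 hr
Step 2: ratio = 5.62 / 4.5 = 1.2489
Step 3: ratio^k = 1.2489^1.349 = 1.3496
Step 4: t = t_rated * ratio^k = 2.6779 * 1.3496 = 3.614 hr

3.614 hr


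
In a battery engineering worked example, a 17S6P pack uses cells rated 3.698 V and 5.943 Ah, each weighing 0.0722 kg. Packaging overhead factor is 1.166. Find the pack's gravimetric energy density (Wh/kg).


Step 1: V_pack = 17 * 3.698 = 62.866 V
Step 2: C_pack = 6 * 5.943 = 35.658 Ah
Step 3: E_pack = V_pack * C_pack = 62.866 * 35.658 = 2241.7 Wh
Step 4: m_pack = 17 * 6 * 0.0722 * 1.166 = 8.5869 kg
Step 5: ED = E_pack / m_pack = 2241.7 / 8.5869 = 261.1 Wh/kg

261.1 Wh/kg


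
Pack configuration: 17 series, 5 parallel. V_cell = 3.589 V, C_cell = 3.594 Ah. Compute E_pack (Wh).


V_pack = 17 * 3.589 = 61.013 V
C_pack = 5 * 3.594 = 17.97 Ah
E = V_pack * C_pack = 61.013 * 17.97 = 1096 Wh

1096 Wh


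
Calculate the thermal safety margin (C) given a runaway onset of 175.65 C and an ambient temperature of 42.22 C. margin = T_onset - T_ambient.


Safety margin = 175.65 C - 42.22 C = 133.43 C

133.43 C


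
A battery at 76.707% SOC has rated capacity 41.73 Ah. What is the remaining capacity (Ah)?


remaining = SOC / 100 * total = 76.707 / 100 * 41.73 = 32.01 Ah

32.01 Ah


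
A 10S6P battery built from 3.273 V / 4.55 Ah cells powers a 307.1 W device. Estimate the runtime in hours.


Step 1: E_pack = Ns * V_cell * Np * C_cell = 10 * 3.273 * 6 * 4.55 = 893.53 Wh
Step 2: t = E_pack / P = 893.53 / 307.1 = 2.910 hr

2.910 hr


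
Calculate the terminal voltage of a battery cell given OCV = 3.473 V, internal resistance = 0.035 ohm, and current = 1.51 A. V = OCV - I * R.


V = OCV - I*R = 3.473 - 1.51 * 0.035 = 3.420 V

3.420 V


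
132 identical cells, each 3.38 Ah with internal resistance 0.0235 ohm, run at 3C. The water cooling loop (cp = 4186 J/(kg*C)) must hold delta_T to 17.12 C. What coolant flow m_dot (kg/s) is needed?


Step 1: I = 3 * 3.38 = 10.14 A
Step 2: Q_cell = I^2 * R = 10.14^2 * 0.0235 = 2.4163 W
Step 3: Q_total = 132 * 2.4163 = 318.95 W
Step 4: m_dot = Q_total / (cp * dT) = 318.95 / (4186 * 17.12) = 0.004451 kg/s

0.004451 kg/s


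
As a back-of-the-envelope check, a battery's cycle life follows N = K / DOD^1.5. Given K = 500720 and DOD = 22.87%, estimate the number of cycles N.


Step 1: DOD^1.5 = 22.87^1.5 = 109.37
Step 2: N = 500720 / 109.37 = 4578 cycles

4578 cycles


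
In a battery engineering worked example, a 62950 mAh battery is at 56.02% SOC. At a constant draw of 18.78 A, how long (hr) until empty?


Convert: C_total = 62950 mAh = 62.95 Ah
Step 1: remaining = SOC/100 * C_total = 56.02/100 * 62.95 = 35.265 Ah
Step 2: t = remaining / I = 35.265 / 18.78 = 1.878 hr

1.878 hr
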